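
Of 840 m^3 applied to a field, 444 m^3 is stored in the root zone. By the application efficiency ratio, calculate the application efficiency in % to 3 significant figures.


Approach: apply the application efficiency ratio, Ea = (stored/applied)*100.
Ea = (444/840)*100 = 52.9 %
Therefore the application efficiency = 52.9 %.


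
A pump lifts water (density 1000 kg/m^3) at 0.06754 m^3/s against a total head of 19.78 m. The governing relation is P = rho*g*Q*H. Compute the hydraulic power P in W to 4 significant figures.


P = 1000 * 9.81 * 0.06754 * 19.78 = 13110 W
Therefore the hydraulic power P = 13110 W.


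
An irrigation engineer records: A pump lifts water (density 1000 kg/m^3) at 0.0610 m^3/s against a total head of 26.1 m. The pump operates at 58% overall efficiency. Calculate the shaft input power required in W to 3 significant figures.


Approach: apply hydraulic power then efficiency conversion, P = rho*g*Q*H; P_in = P/eta.
Step 1 — hydraulic power (P = rho*g*Q*H):
  P = 1000 * 9.81 * 0.0610 * 26.1 = 15619 W
Step 2 — input power: P_in = P/eta = 15619 / 0.58 = 26900 W
Therefore the shaft input power required = 26900 W.


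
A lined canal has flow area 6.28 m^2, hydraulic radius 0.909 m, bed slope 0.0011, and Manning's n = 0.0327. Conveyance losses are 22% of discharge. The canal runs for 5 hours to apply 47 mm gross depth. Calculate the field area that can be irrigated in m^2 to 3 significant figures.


Approach: apply Manning's equation with a conveyance and depth budget, Q = (1/n)*A*R^(2/3)*S^(1/2); Q_field = Q*(1-loss); Area = Q_field*t/(d/1000).
Step 1 — canal discharge (Manning's equation):
  Q = (1/0.0327) * 6.28 * 0.909^(2/3) * 0.0011^(1/2) = 5.9770 m^3/s
Step 2 — delivered flow: Q_field = 5.9770*(1 - 22/100) = 4.6621 m^3/s
Step 3 — volume delivered: V = 4.6621 * 5*3600 = 83917 m^3
Step 4 — area served: A = V / (depth/1000) = 83917 / 0.047 = 1790000 m^2
Therefore the field area that can be irrigated = 1790000 m^2.


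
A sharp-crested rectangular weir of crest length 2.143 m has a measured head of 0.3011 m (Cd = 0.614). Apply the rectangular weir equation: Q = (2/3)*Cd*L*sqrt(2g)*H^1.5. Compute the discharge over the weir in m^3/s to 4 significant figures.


Q = (2/3)*0.614*2.143*sqrt(2*9.81)*0.3011^1.5 = 0.6420 m^3/s
Therefore the discharge over the weir = 0.6420 m^3/s.


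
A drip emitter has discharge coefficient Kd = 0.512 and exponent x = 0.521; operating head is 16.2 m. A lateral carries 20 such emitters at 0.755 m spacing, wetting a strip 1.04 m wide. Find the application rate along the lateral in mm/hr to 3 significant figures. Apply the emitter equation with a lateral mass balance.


Approach: apply the emitter equation with a lateral mass balance, q = Kd*h^x; Q = n*q; rate = Q/(n*spacing*width).
Step 1 — single emitter flow (q = Kd*h^x):
  q = 0.512 * 16.2^0.521 = 2.1849 L/hr
Step 2 — total lateral flow: Q = 20 * 2.1849 = 43.698 L/hr
Step 3 — wetted area: A = 20 * 0.755 * 1.04 = 15.704 m^2
Step 4 — application rate: Q/A = 43.698/15.704 = 2.78 mm/hr
Therefore the application rate along the lateral = 2.78 mm/hr.


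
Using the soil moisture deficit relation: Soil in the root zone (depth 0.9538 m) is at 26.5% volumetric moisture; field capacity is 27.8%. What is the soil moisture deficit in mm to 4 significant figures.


Approach: apply the soil moisture deficit relation, SMD = (FC - theta)/100 * depth * 1000.
SMD = (27.8 - 26.5)/100 * 0.9538 * 1000 = 12.40 mm
Therefore the soil moisture deficit = 12.40 mm.


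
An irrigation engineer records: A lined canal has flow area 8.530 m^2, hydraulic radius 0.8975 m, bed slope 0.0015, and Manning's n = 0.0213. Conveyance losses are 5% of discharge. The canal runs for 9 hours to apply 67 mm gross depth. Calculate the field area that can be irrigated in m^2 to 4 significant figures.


Approach: apply Manning's equation with a conveyance and depth budget, Q = (1/n)*A*R^(2/3)*S^(1/2); Q_field = Q*(1-loss); Area = Q_field*t/(d/1000).
Step 1 — canal discharge (Manning's equation):
  Q = (1/0.0213) * 8.530 * 0.8975^(2/3) * 0.0015^(1/2) = 14.4313 m^3/s
Step 2 — delivered flow: Q_field = 14.4313*(1 - 5/100) = 13.7097 m^3/s
Step 3 — volume delivered: V = 13.7097 * 9*3600 = 444195 m^3
Step 4 — area served: A = V / (depth/1000) = 444195 / 0.067 = 6630000 m^2
Therefore the field area that can be irrigated = 6630000 m^2.


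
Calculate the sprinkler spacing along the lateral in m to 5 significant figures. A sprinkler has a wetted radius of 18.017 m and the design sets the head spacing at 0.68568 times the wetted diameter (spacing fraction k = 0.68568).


Approach: apply the sprinkler spacing rule (spacing as a fraction of wetted diameter), S = k*(2*R).
S = 0.68568 * (2 * 18.017) = 24.708 m
Therefore the sprinkler spacing along the lateral = 24.708 m.


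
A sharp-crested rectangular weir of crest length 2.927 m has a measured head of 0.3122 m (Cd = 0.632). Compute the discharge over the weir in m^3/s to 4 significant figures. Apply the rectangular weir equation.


Approach: apply the rectangular weir equation, Q = (2/3)*Cd*L*sqrt(2g)*H^1.5.
Q = (2/3)*0.632*2.927*sqrt(2*9.81)*0.3122^1.5 = 0.9529 m^3/s
Therefore the discharge over the weir = 0.9529 m^3/s.


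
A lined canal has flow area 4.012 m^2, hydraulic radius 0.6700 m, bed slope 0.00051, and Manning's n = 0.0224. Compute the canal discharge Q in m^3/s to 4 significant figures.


Approach: apply Manning's equation, Q = (1/n)*A*R^(2/3)*S^(1/2).
Q = (1/0.0224) * 4.012 * 0.6700^(2/3) * 0.00051^(1/2) = 3.097 m^3/s
Therefore the canal discharge Q = 3.097 m^3/s.


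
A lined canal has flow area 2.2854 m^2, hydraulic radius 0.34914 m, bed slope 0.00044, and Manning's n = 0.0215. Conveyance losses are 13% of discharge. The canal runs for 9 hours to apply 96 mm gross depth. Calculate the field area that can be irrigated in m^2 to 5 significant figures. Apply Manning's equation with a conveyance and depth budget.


Approach: apply Manning's equation with a conveyance and depth budget, Q = (1/n)*A*R^(2/3)*S^(1/2); Q_field = Q*(1-loss); Area = Q_field*t/(d/1000).
Step 1 — canal discharge (Manning's equation):
  Q = (1/0.0215) * 2.2854 * 0.34914^(2/3) * 0.00044^(1/2) = 1.105562 m^3/s
Step 2 — delivered flow: Q_field = 1.105562*(1 - 13/100) = 0.9618391 m^3/s
Step 3 — volume delivered: V = 0.9618391 * 9*3600 = 31163.59 m^3
Step 4 — area served: A = V / (depth/1000) = 31163.59 / 0.096 = 324620 m^2
Therefore the field area that can be irrigated = 324620 m^2.


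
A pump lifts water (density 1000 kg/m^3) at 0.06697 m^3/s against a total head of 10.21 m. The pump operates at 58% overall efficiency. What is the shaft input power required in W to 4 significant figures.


Approach: apply hydraulic power then efficiency conversion, P = rho*g*Q*H; P_in = P/eta.
Step 1 — hydraulic power (P = rho*g*Q*H):
  P = 1000 * 9.81 * 0.06697 * 10.21 = 6707.72 W
Step 2 — input power: P_in = P/eta = 6707.72 / 0.58 = 11570 W
Therefore the shaft input power required = 11570 W.


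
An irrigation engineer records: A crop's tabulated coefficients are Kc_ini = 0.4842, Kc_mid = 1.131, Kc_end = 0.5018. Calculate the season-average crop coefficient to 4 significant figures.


Approach: apply a simple seasonal average, Kc_avg = (Kc_ini + Kc_mid + Kc_end)/3.
Kc_avg = (0.4842 + 1.131 + 0.5018)/3 = 0.7057
Therefore the season-average crop coefficient = 0.7057.


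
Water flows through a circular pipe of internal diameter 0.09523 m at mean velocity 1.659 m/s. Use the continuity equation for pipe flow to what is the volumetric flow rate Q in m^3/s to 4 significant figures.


Approach: apply the continuity equation for pipe flow, Q = A * v with A = pi*(D/2)^2.
A = pi*(0.09523/2)^2 = 0.00712258 m^2
Q = 0.00712258 * 1.659 = 0.01182 m^3/s
Therefore the volumetric flow rate Q = 0.01182 m^3/s.


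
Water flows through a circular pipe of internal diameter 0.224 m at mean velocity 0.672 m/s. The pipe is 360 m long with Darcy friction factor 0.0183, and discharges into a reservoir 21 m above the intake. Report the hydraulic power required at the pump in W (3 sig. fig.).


Approach: apply continuity + Darcy-Weisbach + hydraulic power, Q = A*v; hf = f*(L/D)*(v^2/(2g)); H = static + hf; P = rho*g*Q*H.
Step 1 — flow rate (continuity, Q = A*v):
  A = pi*(0.224/2)^2 = 0.039408 m^2
  Q = 0.039408 * 0.672 = 0.026482 m^3/s
Step 2 — friction head loss (Darcy-Weisbach):
  hf = 0.0183 * (360/0.224) * (0.672^2 / (2*9.81))
  hf = 0.67693 m
Step 3 — total head: H = 21 + 0.67693 = 21.677 m
Step 4 — hydraulic power (P = rho*g*Q*H):
  P = 1000 * 9.81 * 0.026482 * 21.677 = 5630 W
Therefore the hydraulic power required at the pump = 5630 W.


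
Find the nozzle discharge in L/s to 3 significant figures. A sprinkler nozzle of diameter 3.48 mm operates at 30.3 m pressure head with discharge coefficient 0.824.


Approach: apply the orifice equation, Q = Cd*A*sqrt(2*g*h), A = pi*(d/2)^2.
A = pi*(3.48e-3/2)^2 = 9.5115e-06 m^2
Q = 0.824 * 9.5115e-06 * sqrt(2*9.81*30.3) * 1000 = 0.191 L/s
Therefore the nozzle discharge = 0.191 L/s.


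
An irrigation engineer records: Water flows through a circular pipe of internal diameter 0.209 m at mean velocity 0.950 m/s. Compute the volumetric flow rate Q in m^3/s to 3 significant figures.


Approach: apply the continuity equation for pipe flow, Q = A * v with A = pi*(D/2)^2.
A = pi*(0.209/2)^2 = 0.034307 m^2
Q = 0.034307 * 0.950 = 0.0326 m^3/s
Therefore the volumetric flow rate Q = 0.0326 m^3/s.


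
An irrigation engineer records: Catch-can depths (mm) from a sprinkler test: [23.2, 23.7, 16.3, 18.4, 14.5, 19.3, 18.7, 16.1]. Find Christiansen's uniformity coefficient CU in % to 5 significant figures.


Approach: apply Christiansen's uniformity coefficient, CU = (1 - mean_abs_deviation/mean)*100.
mean = 18.77500 mm
mean |d_i - mean| = 2.468750 mm
CU = (1 - 2.468750/18.77500)*100 = 86.851 %
Therefore Christiansen's uniformity coefficient CU = 86.851 %.


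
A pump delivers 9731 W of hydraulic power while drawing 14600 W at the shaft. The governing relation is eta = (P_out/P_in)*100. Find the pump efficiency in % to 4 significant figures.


eta = (9731 / 14600) * 100 = 66.65 %
Therefore the pump efficiency = 66.65 %.


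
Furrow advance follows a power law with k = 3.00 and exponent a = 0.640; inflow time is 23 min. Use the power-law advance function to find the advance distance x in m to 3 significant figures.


Approach: apply the power-law advance function, x = k*t^a.
x = 3.00 * 23^0.640 = 22.3 m
Therefore the advance distance x = 22.3 m.


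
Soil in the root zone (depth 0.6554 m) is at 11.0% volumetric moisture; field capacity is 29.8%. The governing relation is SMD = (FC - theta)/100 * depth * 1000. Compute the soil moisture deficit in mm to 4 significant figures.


SMD = (29.8 - 11.0)/100 * 0.6554 * 1000 = 123.2 mm
Therefore the soil moisture deficit = 123.2 mm.


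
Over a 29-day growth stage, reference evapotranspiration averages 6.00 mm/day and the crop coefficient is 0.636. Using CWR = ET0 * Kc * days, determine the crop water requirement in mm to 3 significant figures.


CWR = 6.00 * 0.636 * 29 = 111 mm
Therefore the crop water requirement = 111 mm.


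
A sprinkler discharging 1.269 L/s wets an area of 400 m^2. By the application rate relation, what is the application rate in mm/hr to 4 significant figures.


Approach: apply the application rate relation, rate = (Q/A)*3600.
rate = (1.269 / 400) * 3600 = 11.42 mm/hr
Therefore the application rate = 11.42 mm/hr.


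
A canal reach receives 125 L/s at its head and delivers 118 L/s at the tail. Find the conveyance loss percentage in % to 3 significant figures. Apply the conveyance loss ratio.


Approach: apply the conveyance loss ratio, loss% = ((Q_head - Q_tail)/Q_head)*100.
loss = ((125 - 118)/125)*100 = 5.60 %
Therefore the conveyance loss percentage = 5.60 %.


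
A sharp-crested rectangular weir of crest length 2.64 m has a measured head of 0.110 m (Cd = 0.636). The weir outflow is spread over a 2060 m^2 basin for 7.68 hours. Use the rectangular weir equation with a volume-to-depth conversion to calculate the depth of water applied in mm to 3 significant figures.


Approach: apply the rectangular weir equation with a volume-to-depth conversion, Q = (2/3)*Cd*L*sqrt(2g)*H^1.5; d = Q*t/A * 1000.
Step 1 — weir discharge:
  Q = (2/3)*0.636*2.64*sqrt(2*9.81)*0.110^1.5 = 0.18089 m^3/s
Step 2 — volume: V = 0.18089 * 7.68*3600 = 5001.2 m^3
Step 3 — depth: d = V/A * 1000 = 5001.2/2060 * 1000 = 2430 mm
Therefore the depth of water applied = 2430 mm.


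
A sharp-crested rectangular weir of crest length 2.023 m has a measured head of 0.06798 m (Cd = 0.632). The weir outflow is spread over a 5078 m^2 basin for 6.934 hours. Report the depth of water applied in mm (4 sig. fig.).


Approach: apply the rectangular weir equation with a volume-to-depth conversion, Q = (2/3)*Cd*L*sqrt(2g)*H^1.5; d = Q*t/A * 1000.
Step 1 — weir discharge:
  Q = (2/3)*0.632*2.023*sqrt(2*9.81)*0.06798^1.5 = 0.0669180 m^3/s
Step 2 — volume: V = 0.0669180 * 6.934*3600 = 1670.43 m^3
Step 3 — depth: d = V/A * 1000 = 1670.43/5078 * 1000 = 329.0 mm
Therefore the depth of water applied = 329.0 mm.


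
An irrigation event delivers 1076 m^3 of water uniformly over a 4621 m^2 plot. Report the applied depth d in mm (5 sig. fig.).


Approach: apply depth from volume over area, d = (V/A)*1000.
d = (1076 / 4621) * 1000 = 232.85 mm
Therefore the applied depth d = 232.85 mm.


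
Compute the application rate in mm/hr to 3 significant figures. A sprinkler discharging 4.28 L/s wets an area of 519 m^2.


Approach: apply the application rate relation, rate = (Q/A)*3600.
rate = (4.28 / 519) * 3600 = 29.7 mm/hr
Therefore the application rate = 29.7 mm/hr.


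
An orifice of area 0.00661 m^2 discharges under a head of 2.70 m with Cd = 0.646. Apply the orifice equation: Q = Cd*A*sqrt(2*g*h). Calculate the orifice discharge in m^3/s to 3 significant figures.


Q = 0.646 * 0.00661 * sqrt(2*9.81*2.70) = 0.0311 m^3/s
Therefore the orifice discharge = 0.0311 m^3/s.


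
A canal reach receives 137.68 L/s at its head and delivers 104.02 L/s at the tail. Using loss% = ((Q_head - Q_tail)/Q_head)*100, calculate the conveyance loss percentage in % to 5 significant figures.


loss = ((137.68 - 104.02)/137.68)*100 = 24.448 %
Therefore the conveyance loss percentage = 24.448 %.


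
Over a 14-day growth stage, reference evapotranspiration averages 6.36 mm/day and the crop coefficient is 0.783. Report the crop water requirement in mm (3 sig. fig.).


Approach: apply the crop water requirement relation, CWR = ET0 * Kc * days.
CWR = 6.36 * 0.783 * 14 = 69.7 mm
Therefore the crop water requirement = 69.7 mm.


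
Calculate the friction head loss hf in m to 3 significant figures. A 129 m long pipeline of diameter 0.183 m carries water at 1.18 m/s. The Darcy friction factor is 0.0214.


Approach: apply the Darcy-Weisbach equation, hf = f*(L/D)*(v^2/(2g)).
hf = 0.0214 * (129/0.183) * (1.18^2 / (2*9.81))
hf = 1.07 m
Therefore the friction head loss hf = 1.07 m.


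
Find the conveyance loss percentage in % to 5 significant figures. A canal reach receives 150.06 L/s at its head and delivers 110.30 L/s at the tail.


Approach: apply the conveyance loss ratio, loss% = ((Q_head - Q_tail)/Q_head)*100.
loss = ((150.06 - 110.30)/150.06)*100 = 26.496 %
Therefore the conveyance loss percentage = 26.496 %.


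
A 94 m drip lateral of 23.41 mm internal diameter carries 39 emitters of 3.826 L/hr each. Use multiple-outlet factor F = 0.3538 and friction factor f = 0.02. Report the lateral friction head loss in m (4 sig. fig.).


Approach: apply Darcy-Weisbach with the multiple-outlet F-factor, Q = n*q/(3600*1000) m^3/s; v = Q/A; hf = F*f*(L/D)*(v^2/(2g)).
Q = 39*3.826/(3600*1000) = 4.14483e-05 m^3/s
A = pi*(23.41e-3/2)^2 = 4.30420e-04 m^2, so v = Q/A = 0.0962974 m/s
hf = 0.3538*0.02*(94/0.02341)*(0.0962974^2/(2*9.81)) = 0.01343 m
Therefore the lateral friction head loss = 0.01343 m.


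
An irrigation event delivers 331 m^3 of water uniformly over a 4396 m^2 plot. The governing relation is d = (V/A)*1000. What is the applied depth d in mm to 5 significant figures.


d = (331 / 4396) * 1000 = 75.296 mm
Therefore the applied depth d = 75.296 mm.


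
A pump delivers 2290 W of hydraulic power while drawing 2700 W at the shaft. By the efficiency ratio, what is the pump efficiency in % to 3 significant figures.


Approach: apply the efficiency ratio, eta = (P_out/P_in)*100.
eta = (2290 / 2700) * 100 = 84.8 %
Therefore the pump efficiency = 84.8 %.


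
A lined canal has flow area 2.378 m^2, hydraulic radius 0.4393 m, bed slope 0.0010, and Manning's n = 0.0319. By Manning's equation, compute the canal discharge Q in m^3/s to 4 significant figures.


Approach: apply Manning's equation, Q = (1/n)*A*R^(2/3)*S^(1/2).
Q = (1/0.0319) * 2.378 * 0.4393^(2/3) * 0.0010^(1/2) = 1.362 m^3/s
Therefore the canal discharge Q = 1.362 m^3/s.


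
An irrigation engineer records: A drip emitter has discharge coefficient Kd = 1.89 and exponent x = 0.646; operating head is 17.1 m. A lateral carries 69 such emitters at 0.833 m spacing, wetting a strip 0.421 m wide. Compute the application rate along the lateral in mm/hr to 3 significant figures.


Approach: apply the emitter equation with a lateral mass balance, q = Kd*h^x; Q = n*q; rate = Q/(n*spacing*width).
Step 1 — single emitter flow (q = Kd*h^x):
  q = 1.89 * 17.1^0.646 = 11.830 L/hr
Step 2 — total lateral flow: Q = 69 * 11.830 = 816.26 L/hr
Step 3 — wetted area: A = 69 * 0.833 * 0.421 = 24.198 m^2
Step 4 — application rate: Q/A = 816.26/24.198 = 33.7 mm/hr
Therefore the application rate along the lateral = 33.7 mm/hr.


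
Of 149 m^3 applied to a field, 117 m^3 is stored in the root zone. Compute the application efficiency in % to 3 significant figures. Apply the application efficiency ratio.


Approach: apply the application efficiency ratio, Ea = (stored/applied)*100.
Ea = (117/149)*100 = 78.5 %
Therefore the application efficiency = 78.5 %.


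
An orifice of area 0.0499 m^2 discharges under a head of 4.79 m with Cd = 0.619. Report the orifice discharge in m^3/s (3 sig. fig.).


Approach: apply the orifice equation, Q = Cd*A*sqrt(2*g*h).
Q = 0.619 * 0.0499 * sqrt(2*9.81*4.79) = 0.299 m^3/s
Therefore the orifice discharge = 0.299 m^3/s.


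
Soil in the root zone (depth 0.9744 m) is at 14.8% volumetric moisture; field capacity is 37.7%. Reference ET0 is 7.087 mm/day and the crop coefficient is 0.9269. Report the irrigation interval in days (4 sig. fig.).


Approach: apply soil-water budget scheduling, SMD = (FC-theta)/100*depth*1000; ETc = ET0*Kc; interval = SMD/ETc.
Step 1 — soil moisture deficit:
  SMD = (37.7 - 14.8)/100 * 0.9744 * 1000 = 223.138 mm
Step 2 — daily crop ET (ETc = ET0*Kc):
  ETc = 7.087 * 0.9269 = 6.56894 mm/day
Step 3 — irrigation interval (SMD/ETc):
  interval = 223.138 / 6.56894 = 33.97 days
Therefore the irrigation interval = 33.97 days.


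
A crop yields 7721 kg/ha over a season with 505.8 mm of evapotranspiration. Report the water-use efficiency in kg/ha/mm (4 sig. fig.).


Approach: apply the water-use efficiency ratio, WUE = yield/ET.
WUE = 7721 / 505.8 = 15.26 kg/ha/mm
Therefore the water-use efficiency = 15.26 kg/ha/mm.


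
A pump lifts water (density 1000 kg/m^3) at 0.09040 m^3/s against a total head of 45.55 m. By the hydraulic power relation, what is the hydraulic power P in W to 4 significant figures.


Approach: apply the hydraulic power relation, P = rho*g*Q*H.
P = 1000 * 9.81 * 0.09040 * 45.55 = 40390 W
Therefore the hydraulic power P = 40390 W.


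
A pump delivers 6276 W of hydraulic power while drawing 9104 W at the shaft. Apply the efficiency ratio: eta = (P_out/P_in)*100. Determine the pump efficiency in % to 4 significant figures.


eta = (6276 / 9104) * 100 = 68.94 %
Therefore the pump efficiency = 68.94 %.


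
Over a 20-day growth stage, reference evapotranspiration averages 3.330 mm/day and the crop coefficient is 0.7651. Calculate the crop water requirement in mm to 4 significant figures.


Approach: apply the crop water requirement relation, CWR = ET0 * Kc * days.
CWR = 3.330 * 0.7651 * 20 = 50.96 mm
Therefore the crop water requirement = 50.96 mm.


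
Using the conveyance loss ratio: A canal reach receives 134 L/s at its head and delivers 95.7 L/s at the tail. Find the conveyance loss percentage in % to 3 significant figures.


Approach: apply the conveyance loss ratio, loss% = ((Q_head - Q_tail)/Q_head)*100.
loss = ((134 - 95.7)/134)*100 = 28.6 %
Therefore the conveyance loss percentage = 28.6 %.


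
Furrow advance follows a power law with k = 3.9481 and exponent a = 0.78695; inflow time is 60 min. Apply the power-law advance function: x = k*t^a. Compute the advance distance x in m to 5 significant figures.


x = 3.9481 * 60^0.78695 = 99.016 m
Therefore the advance distance x = 99.016 m.


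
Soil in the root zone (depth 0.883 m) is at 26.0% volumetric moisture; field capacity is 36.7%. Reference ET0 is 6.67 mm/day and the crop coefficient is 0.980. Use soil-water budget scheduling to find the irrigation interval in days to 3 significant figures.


Approach: apply soil-water budget scheduling, SMD = (FC-theta)/100*depth*1000; ETc = ET0*Kc; interval = SMD/ETc.
Step 1 — soil moisture deficit:
  SMD = (36.7 - 26.0)/100 * 0.883 * 1000 = 94.481 mm
Step 2 — daily crop ET (ETc = ET0*Kc):
  ETc = 6.67 * 0.980 = 6.5366 mm/day
Step 3 — irrigation interval (SMD/ETc):
  interval = 94.481 / 6.5366 = 14.5 days
Therefore the irrigation interval = 14.5 days.


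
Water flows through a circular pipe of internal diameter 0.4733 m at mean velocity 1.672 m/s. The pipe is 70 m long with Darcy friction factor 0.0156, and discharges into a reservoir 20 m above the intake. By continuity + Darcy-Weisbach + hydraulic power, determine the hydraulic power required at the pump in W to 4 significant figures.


Approach: apply continuity + Darcy-Weisbach + hydraulic power, Q = A*v; hf = f*(L/D)*(v^2/(2g)); H = static + hf; P = rho*g*Q*H.
Step 1 — flow rate (continuity, Q = A*v):
  A = pi*(0.4733/2)^2 = 0.175939 m^2
  Q = 0.175939 * 1.672 = 0.294171 m^3/s
Step 2 — friction head loss (Darcy-Weisbach):
  hf = 0.0156 * (70/0.4733) * (1.672^2 / (2*9.81))
  hf = 0.328745 m
Step 3 — total head: H = 20 + 0.328745 = 20.3287 m
Step 4 — hydraulic power (P = rho*g*Q*H):
  P = 1000 * 9.81 * 0.294171 * 20.3287 = 58660 W
Therefore the hydraulic power required at the pump = 58660 W.


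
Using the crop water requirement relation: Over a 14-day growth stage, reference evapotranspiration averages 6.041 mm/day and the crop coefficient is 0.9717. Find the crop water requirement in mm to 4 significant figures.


Approach: apply the crop water requirement relation, CWR = ET0 * Kc * days.
CWR = 6.041 * 0.9717 * 14 = 82.18 mm
Therefore the crop water requirement = 82.18 mm.


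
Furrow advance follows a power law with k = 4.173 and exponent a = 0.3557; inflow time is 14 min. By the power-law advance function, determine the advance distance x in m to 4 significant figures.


Approach: apply the power-law advance function, x = k*t^a.
x = 4.173 * 14^0.3557 = 10.67 m
Therefore the advance distance x = 10.67 m.


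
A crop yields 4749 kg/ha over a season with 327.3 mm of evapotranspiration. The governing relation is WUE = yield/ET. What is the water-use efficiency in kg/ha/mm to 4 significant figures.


WUE = 4749 / 327.3 = 14.51 kg/ha/mm
Therefore the water-use efficiency = 14.51 kg/ha/mm.


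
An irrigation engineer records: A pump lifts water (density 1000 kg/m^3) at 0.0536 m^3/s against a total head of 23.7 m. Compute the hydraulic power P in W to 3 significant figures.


Approach: apply the hydraulic power relation, P = rho*g*Q*H.
P = 1000 * 9.81 * 0.0536 * 23.7 = 12500 W
Therefore the hydraulic power P = 12500 W.


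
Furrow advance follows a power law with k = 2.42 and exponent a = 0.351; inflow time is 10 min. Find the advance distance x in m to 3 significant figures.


Approach: apply the power-law advance function, x = k*t^a.
x = 2.42 * 10^0.351 = 5.43 m
Therefore the advance distance x = 5.43 m.


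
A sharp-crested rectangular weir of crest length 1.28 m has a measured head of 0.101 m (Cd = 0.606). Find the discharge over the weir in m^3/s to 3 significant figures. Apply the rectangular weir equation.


Approach: apply the rectangular weir equation, Q = (2/3)*Cd*L*sqrt(2g)*H^1.5.
Q = (2/3)*0.606*1.28*sqrt(2*9.81)*0.101^1.5 = 0.0735 m^3/s
Therefore the discharge over the weir = 0.0735 m^3/s.


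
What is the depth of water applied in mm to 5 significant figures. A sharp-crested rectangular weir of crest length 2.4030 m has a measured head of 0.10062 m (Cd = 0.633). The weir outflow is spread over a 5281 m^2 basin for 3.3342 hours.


Approach: apply the rectangular weir equation with a volume-to-depth conversion, Q = (2/3)*Cd*L*sqrt(2g)*H^1.5; d = Q*t/A * 1000.
Step 1 — weir discharge:
  Q = (2/3)*0.633*2.4030*sqrt(2*9.81)*0.10062^1.5 = 0.1433647 m^3/s
Step 2 — volume: V = 0.1433647 * 3.3342*3600 = 1720.824 m^3
Step 3 — depth: d = V/A * 1000 = 1720.824/5281 * 1000 = 325.85 mm
Therefore the depth of water applied = 325.85 mm.


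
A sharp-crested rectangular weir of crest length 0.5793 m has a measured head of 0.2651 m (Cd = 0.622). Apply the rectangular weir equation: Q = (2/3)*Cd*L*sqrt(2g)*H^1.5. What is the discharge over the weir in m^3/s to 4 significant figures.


Q = (2/3)*0.622*0.5793*sqrt(2*9.81)*0.2651^1.5 = 0.1452 m^3/s
Therefore the discharge over the weir = 0.1452 m^3/s.


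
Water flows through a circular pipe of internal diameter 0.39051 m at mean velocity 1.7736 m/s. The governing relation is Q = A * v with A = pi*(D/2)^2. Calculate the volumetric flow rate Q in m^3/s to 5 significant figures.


A = pi*(0.39051/2)^2 = 0.1197717 m^2
Q = 0.1197717 * 1.7736 = 0.21243 m^3/s
Therefore the volumetric flow rate Q = 0.21243 m^3/s.


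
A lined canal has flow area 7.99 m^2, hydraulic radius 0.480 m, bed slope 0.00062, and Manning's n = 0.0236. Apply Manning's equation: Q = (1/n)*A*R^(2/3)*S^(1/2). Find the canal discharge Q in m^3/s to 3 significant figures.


Q = (1/0.0236) * 7.99 * 0.480^(2/3) * 0.00062^(1/2) = 5.17 m^3/s
Therefore the canal discharge Q = 5.17 m^3/s.


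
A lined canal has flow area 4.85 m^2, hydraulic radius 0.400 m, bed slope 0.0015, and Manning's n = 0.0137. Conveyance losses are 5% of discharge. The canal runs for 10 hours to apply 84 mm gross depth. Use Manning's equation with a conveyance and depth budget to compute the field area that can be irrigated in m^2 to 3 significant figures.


Approach: apply Manning's equation with a conveyance and depth budget, Q = (1/n)*A*R^(2/3)*S^(1/2); Q_field = Q*(1-loss); Area = Q_field*t/(d/1000).
Step 1 — canal discharge (Manning's equation):
  Q = (1/0.0137) * 4.85 * 0.400^(2/3) * 0.0015^(1/2) = 7.4434 m^3/s
Step 2 — delivered flow: Q_field = 7.4434*(1 - 5/100) = 7.0713 m^3/s
Step 3 — volume delivered: V = 7.0713 * 10*3600 = 254570 m^3
Step 4 — area served: A = V / (depth/1000) = 254570 / 0.084 = 3030000 m^2
Therefore the field area that can be irrigated = 3030000 m^2.


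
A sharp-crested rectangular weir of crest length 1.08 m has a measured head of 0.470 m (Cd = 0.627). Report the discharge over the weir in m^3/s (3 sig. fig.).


Approach: apply the rectangular weir equation, Q = (2/3)*Cd*L*sqrt(2g)*H^1.5.
Q = (2/3)*0.627*1.08*sqrt(2*9.81)*0.470^1.5 = 0.644 m^3/s
Therefore the discharge over the weir = 0.644 m^3/s.


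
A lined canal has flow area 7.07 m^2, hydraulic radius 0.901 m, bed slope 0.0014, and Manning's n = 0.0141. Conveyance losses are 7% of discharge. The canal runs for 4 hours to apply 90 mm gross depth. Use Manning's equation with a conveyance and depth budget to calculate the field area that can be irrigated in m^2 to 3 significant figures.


Approach: apply Manning's equation with a conveyance and depth budget, Q = (1/n)*A*R^(2/3)*S^(1/2); Q_field = Q*(1-loss); Area = Q_field*t/(d/1000).
Step 1 — canal discharge (Manning's equation):
  Q = (1/0.0141) * 7.07 * 0.901^(2/3) * 0.0014^(1/2) = 17.502 m^3/s
Step 2 — delivered flow: Q_field = 17.502*(1 - 7/100) = 16.277 m^3/s
Step 3 — volume delivered: V = 16.277 * 4*3600 = 234380 m^3
Step 4 — area served: A = V / (depth/1000) = 234380 / 0.09 = 2600000 m^2
Therefore the field area that can be irrigated = 2600000 m^2.


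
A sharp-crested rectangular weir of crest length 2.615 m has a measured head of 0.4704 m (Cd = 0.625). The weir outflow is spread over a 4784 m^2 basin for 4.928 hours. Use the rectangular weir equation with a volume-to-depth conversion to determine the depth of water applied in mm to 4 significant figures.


Approach: apply the rectangular weir equation with a volume-to-depth conversion, Q = (2/3)*Cd*L*sqrt(2g)*H^1.5; d = Q*t/A * 1000.
Step 1 — weir discharge:
  Q = (2/3)*0.625*2.615*sqrt(2*9.81)*0.4704^1.5 = 1.55708 m^3/s
Step 2 — volume: V = 1.55708 * 4.928*3600 = 27623.8 m^3
Step 3 — depth: d = V/A * 1000 = 27623.8/4784 * 1000 = 5774 mm
Therefore the depth of water applied = 5774 mm.


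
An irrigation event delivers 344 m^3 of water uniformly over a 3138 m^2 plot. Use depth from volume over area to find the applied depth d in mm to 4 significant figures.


Approach: apply depth from volume over area, d = (V/A)*1000.
d = (344 / 3138) * 1000 = 109.6 mm
Therefore the applied depth d = 109.6 mm.


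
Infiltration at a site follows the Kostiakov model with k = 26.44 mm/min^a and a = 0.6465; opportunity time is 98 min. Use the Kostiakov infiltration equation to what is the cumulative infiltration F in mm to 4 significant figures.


Approach: apply the Kostiakov infiltration equation, F = k*t^a.
F = 26.44 * 98^0.6465 = 512.4 mm
Therefore the cumulative infiltration F = 512.4 mm.


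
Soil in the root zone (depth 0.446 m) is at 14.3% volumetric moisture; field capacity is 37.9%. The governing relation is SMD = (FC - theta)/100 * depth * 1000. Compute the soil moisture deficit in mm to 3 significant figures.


SMD = (37.9 - 14.3)/100 * 0.446 * 1000 = 105 mm
Therefore the soil moisture deficit = 105 mm.


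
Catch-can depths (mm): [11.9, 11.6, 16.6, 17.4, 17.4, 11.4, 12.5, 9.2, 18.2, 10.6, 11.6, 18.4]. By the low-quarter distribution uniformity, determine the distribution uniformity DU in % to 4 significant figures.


Approach: apply the low-quarter distribution uniformity, DU = (mean of lowest quarter of readings / overall mean)*100.
sorted lowest 3 of 12: [9.2, 10.6, 11.4] -> mean = 10.4000 mm
overall mean = 13.9000 mm
DU = (10.4000/13.9000)*100 = 74.82 %
Therefore the distribution uniformity DU = 74.82 %.


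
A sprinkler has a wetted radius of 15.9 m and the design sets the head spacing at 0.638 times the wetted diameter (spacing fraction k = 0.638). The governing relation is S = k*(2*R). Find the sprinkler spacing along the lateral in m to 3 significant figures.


S = 0.638 * (2 * 15.9) = 20.3 m
Therefore the sprinkler spacing along the lateral = 20.3 m.


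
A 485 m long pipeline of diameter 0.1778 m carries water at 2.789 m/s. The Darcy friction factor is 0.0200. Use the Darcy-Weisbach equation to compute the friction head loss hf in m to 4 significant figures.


Approach: apply the Darcy-Weisbach equation, hf = f*(L/D)*(v^2/(2g)).
hf = 0.0200 * (485/0.1778) * (2.789^2 / (2*9.81))
hf = 21.63 m
Therefore the friction head loss hf = 21.63 m.


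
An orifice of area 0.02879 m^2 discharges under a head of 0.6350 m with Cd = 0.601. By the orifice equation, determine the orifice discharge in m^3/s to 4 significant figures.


Approach: apply the orifice equation, Q = Cd*A*sqrt(2*g*h).
Q = 0.601 * 0.02879 * sqrt(2*9.81*0.6350) = 0.06107 m^3/s
Therefore the orifice discharge = 0.06107 m^3/s.


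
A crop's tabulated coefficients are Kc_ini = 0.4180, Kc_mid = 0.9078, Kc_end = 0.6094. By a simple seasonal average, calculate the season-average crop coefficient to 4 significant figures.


Approach: apply a simple seasonal average, Kc_avg = (Kc_ini + Kc_mid + Kc_end)/3.
Kc_avg = (0.4180 + 0.9078 + 0.6094)/3 = 0.6451
Therefore the season-average crop coefficient = 0.6451.


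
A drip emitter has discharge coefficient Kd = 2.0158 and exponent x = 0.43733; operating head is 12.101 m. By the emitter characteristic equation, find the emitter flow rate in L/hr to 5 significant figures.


Approach: apply the emitter characteristic equation, q = Kd * h^x.
q = 2.0158 * 12.101^0.43733 = 5.9979 L/hr
Therefore the emitter flow rate = 5.9979 L/hr.


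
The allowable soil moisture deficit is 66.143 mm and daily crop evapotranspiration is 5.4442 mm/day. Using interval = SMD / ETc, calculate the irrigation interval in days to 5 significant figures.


interval = 66.143 / 5.4442 = 12.149 days
Therefore the irrigation interval = 12.149 days.


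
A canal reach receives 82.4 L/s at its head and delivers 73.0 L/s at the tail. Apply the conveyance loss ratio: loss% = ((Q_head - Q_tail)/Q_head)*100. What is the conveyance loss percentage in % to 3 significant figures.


loss = ((82.4 - 73.0)/82.4)*100 = 11.4 %
Therefore the conveyance loss percentage = 11.4 %.


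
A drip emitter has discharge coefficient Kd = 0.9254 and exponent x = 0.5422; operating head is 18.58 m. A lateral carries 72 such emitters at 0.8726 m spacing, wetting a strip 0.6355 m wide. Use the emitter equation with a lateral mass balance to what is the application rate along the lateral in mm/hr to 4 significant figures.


Approach: apply the emitter equation with a lateral mass balance, q = Kd*h^x; Q = n*q; rate = Q/(n*spacing*width).
Step 1 — single emitter flow (q = Kd*h^x):
  q = 0.9254 * 18.58^0.5422 = 4.51238 L/hr
Step 2 — total lateral flow: Q = 72 * 4.51238 = 324.892 L/hr
Step 3 — wetted area: A = 72 * 0.8726 * 0.6355 = 39.9267 m^2
Step 4 — application rate: Q/A = 324.892/39.9267 = 8.137 mm/hr
Therefore the application rate along the lateral = 8.137 mm/hr.


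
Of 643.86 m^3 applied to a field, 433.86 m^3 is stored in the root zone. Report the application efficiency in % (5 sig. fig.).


Approach: apply the application efficiency ratio, Ea = (stored/applied)*100.
Ea = (433.86/643.86)*100 = 67.384 %
Therefore the application efficiency = 67.384 %.


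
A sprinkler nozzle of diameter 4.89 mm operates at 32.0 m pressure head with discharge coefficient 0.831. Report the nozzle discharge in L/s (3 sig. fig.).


Approach: apply the orifice equation, Q = Cd*A*sqrt(2*g*h), A = pi*(d/2)^2.
A = pi*(4.89e-3/2)^2 = 1.8781e-05 m^2
Q = 0.831 * 1.8781e-05 * sqrt(2*9.81*32.0) * 1000 = 0.391 L/s
Therefore the nozzle discharge = 0.391 L/s.


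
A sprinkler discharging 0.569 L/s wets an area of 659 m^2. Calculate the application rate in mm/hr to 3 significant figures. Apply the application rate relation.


Approach: apply the application rate relation, rate = (Q/A)*3600.
rate = (0.569 / 659) * 3600 = 3.11 mm/hr
Therefore the application rate = 3.11 mm/hr.


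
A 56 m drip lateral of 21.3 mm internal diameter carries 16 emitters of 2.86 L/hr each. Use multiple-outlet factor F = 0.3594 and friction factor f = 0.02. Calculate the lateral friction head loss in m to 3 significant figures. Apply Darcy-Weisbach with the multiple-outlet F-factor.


Approach: apply Darcy-Weisbach with the multiple-outlet F-factor, Q = n*q/(3600*1000) m^3/s; v = Q/A; hf = F*f*(L/D)*(v^2/(2g)).
Q = 16*2.86/(3600*1000) = 1.2711e-05 m^3/s
A = pi*(21.3e-3/2)^2 = 3.5633e-04 m^2, so v = Q/A = 0.035673 m/s
hf = 0.3594*0.02*(56/0.0213)*(0.035673^2/(2*9.81)) = 0.00123 m
Therefore the lateral friction head loss = 0.00123 m.


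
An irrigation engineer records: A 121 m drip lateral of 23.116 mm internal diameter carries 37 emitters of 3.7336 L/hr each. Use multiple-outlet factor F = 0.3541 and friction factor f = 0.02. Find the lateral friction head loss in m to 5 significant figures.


Approach: apply Darcy-Weisbach with the multiple-outlet F-factor, Q = n*q/(3600*1000) m^3/s; v = Q/A; hf = F*f*(L/D)*(v^2/(2g)).
Q = 37*3.7336/(3600*1000) = 3.837311e-05 m^3/s
A = pi*(23.116e-3/2)^2 = 4.196771e-04 m^2, so v = Q/A = 0.09143485 m/s
hf = 0.3541*0.02*(121/0.023116)*(0.09143485^2/(2*9.81)) = 0.015796 m
Therefore the lateral friction head loss = 0.015796 m.


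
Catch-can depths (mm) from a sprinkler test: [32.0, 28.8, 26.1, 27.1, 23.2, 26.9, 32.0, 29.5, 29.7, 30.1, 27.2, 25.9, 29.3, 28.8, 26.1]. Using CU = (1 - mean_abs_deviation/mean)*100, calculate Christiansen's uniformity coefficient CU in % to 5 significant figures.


mean = 28.18000 mm
mean |d_i - mean| = 1.968000 mm
CU = (1 - 1.968000/28.18000)*100 = 93.016 %
Therefore Christiansen's uniformity coefficient CU = 93.016 %.


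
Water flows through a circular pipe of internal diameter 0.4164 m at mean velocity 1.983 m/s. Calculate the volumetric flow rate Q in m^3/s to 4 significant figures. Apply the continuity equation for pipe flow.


Approach: apply the continuity equation for pipe flow, Q = A * v with A = pi*(D/2)^2.
A = pi*(0.4164/2)^2 = 0.136179 m^2
Q = 0.136179 * 1.983 = 0.2700 m^3/s
Therefore the volumetric flow rate Q = 0.2700 m^3/s.


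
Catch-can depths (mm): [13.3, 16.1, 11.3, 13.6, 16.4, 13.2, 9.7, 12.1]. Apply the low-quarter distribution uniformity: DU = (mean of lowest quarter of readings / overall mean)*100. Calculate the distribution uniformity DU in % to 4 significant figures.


sorted lowest 2 of 8: [9.7, 11.3] -> mean = 10.5000 mm
overall mean = 13.2125 mm
DU = (10.5000/13.2125)*100 = 79.47 %
Therefore the distribution uniformity DU = 79.47 %.


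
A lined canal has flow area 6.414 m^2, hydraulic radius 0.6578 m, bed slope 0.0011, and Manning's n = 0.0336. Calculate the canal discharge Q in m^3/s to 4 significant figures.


Approach: apply Manning's equation, Q = (1/n)*A*R^(2/3)*S^(1/2).
Q = (1/0.0336) * 6.414 * 0.6578^(2/3) * 0.0011^(1/2) = 4.789 m^3/s
Therefore the canal discharge Q = 4.789 m^3/s.


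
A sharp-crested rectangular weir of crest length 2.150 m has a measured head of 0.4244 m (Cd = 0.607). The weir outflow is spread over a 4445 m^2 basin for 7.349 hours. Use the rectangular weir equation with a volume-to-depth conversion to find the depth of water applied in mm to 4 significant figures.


Approach: apply the rectangular weir equation with a volume-to-depth conversion, Q = (2/3)*Cd*L*sqrt(2g)*H^1.5; d = Q*t/A * 1000.
Step 1 — weir discharge:
  Q = (2/3)*0.607*2.150*sqrt(2*9.81)*0.4244^1.5 = 1.06549 m^3/s
Step 2 — volume: V = 1.06549 * 7.349*3600 = 28189.0 m^3
Step 3 — depth: d = V/A * 1000 = 28189.0/4445 * 1000 = 6342 mm
Therefore the depth of water applied = 6342 mm.


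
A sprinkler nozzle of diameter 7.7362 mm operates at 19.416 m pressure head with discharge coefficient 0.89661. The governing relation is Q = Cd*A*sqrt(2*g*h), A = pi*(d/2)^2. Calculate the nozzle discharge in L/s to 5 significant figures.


A = pi*(7.7362e-3/2)^2 = 4.700513e-05 m^2
Q = 0.89661 * 4.700513e-05 * sqrt(2*9.81*19.416) * 1000 = 0.82258 L/s
Therefore the nozzle discharge = 0.82258 L/s.


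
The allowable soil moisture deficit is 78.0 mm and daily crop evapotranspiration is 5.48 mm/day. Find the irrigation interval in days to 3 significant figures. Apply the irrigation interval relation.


Approach: apply the irrigation interval relation, interval = SMD / ETc.
interval = 78.0 / 5.48 = 14.2 days
Therefore the irrigation interval = 14.2 days.


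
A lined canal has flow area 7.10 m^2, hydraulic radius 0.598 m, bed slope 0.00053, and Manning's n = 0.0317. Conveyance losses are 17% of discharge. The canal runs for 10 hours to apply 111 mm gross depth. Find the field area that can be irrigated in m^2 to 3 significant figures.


Approach: apply Manning's equation with a conveyance and depth budget, Q = (1/n)*A*R^(2/3)*S^(1/2); Q_field = Q*(1-loss); Area = Q_field*t/(d/1000).
Step 1 — canal discharge (Manning's equation):
  Q = (1/0.0317) * 7.10 * 0.598^(2/3) * 0.00053^(1/2) = 3.6599 m^3/s
Step 2 — delivered flow: Q_field = 3.6599*(1 - 17/100) = 3.0377 m^3/s
Step 3 — volume delivered: V = 3.0377 * 10*3600 = 109360 m^3
Step 4 — area served: A = V / (depth/1000) = 109360 / 0.111 = 985000 m^2
Therefore the field area that can be irrigated = 985000 m^2.
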